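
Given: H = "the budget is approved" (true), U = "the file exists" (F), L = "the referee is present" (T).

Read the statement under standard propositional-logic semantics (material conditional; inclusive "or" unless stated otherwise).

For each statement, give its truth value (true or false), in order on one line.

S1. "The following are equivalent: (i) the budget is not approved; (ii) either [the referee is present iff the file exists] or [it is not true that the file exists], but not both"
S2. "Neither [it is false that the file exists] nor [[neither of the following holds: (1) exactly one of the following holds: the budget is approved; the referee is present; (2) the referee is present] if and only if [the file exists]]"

S1 False, S2 False

S1: Parsed as not H iff ((L iff U) xor not U)

not H = not True = False
L iff U = True iff False = False
not U = not False = True
(L iff U) xor not U = False xor True = True
not H iff ((L iff U) xor not U) = False iff True = False
Hence S1 is false.

S2: In symbols: not U nor (((H xor L) nor L) iff U)

not U = not False = True
H xor L = True xor True = False
(H xor L) nor L = False nor True = False
((H xor L) nor L) iff U = False iff False = True
not U nor (((H xor L) nor L) iff U) = True nor True = False
Hence S2 is false.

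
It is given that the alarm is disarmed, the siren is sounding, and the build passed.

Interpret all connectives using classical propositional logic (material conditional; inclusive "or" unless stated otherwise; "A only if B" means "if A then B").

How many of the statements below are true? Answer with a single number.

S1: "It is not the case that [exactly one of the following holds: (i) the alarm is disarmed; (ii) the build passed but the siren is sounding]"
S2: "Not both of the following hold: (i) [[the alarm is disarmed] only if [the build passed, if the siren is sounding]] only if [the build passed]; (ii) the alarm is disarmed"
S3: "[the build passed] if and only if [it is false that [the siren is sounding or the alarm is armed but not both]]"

1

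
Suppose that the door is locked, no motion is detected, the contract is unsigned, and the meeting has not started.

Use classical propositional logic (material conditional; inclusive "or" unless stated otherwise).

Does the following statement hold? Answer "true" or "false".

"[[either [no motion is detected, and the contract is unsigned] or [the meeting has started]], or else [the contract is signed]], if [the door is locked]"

The statement is true.

Let P = "the door is locked" (T), Q = "motion is detected" (F), R = "the contract is signed" (F), S = "the meeting has started" (F).
In symbols: P → (((¬Q ∧ ¬R) ∨ S) ∨ R)

¬Q = ¬F = T
¬R = ¬F = T
¬Q ∧ ¬R = T ∧ T = T
(¬Q ∧ ¬R) ∨ S = T ∨ F = T
((¬Q ∧ ¬R) ∨ S) ∨ R = T ∨ F = T
P → (((¬Q ∧ ¬R) ∨ S) ∨ R) = T → T = T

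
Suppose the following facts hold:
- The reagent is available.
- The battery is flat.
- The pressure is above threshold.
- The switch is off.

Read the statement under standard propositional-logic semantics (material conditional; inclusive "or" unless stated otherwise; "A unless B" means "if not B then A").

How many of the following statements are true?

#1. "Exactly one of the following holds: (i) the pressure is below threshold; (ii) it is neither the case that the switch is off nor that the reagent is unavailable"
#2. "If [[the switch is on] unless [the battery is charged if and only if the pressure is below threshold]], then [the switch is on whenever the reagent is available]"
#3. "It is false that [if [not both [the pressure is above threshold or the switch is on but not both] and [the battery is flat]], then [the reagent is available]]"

Let R = "the pressure is above threshold" (T), S = "the switch is on" (F), P = "the reagent is available" (T), Q = "the battery is charged" (F).

#1: Parsed as ~R xor (~S nor ~P)

~R = ~T = F
~S = ~F = T
~P = ~T = F
~S nor ~P = T nor F = F
~R xor (~S nor ~P) = F xor F = F
Thus #1 is false.

#2: Formalization: (S | (Q <-> ~R)) -> (P -> S)

~R = ~T = F
Q <-> ~R = F <-> F = T
S | (Q <-> ~R) = F | T = T
P -> S = T -> F = F
(S | (Q <-> ~R)) -> (P -> S) = T -> F = F
Thus #2 is false.

#3: Parsed as ~(((R xor S) nand ~Q) -> P)

R xor S = T xor F = T
~Q = ~F = T
(R xor S) nand ~Q = T nand T = F
((R xor S) nand ~Q) -> P = F -> T = T
~(((R xor S) nand ~Q) -> P) = ~T = F
Thus #3 is false.

Count: 0.

0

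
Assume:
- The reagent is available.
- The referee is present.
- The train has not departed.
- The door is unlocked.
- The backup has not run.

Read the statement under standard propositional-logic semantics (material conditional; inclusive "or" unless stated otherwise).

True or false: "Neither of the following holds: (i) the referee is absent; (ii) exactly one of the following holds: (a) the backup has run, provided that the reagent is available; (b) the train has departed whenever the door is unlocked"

Let S = "the referee is present" (T), N = "the reagent is available" (T), R = "the backup has run" (F), K = "the door is locked" (F), D = "the train has departed" (F).
Formalization: ~S nor ((N -> R) xor (~K -> D))

~S = ~T = F
N -> R = T -> F = F
~K = ~F = T
~K -> D = T -> F = F
(N -> R) xor (~K -> D) = F xor F = F
~S nor ((N -> R) xor (~K -> D)) = F nor F = T

The statement is true.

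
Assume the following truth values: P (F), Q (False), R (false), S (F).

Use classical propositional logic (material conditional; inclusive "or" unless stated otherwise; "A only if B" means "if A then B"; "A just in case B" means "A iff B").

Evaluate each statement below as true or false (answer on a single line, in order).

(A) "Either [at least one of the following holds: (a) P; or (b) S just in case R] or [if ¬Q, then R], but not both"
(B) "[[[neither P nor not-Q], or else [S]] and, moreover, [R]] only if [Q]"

(A): Formalization: (P | (S <-> R)) xor (~Q -> R)

S <-> R = F <-> F = T
P | (S <-> R) = F | T = T
~Q = ~F = T
~Q -> R = T -> F = F
(P | (S <-> R)) xor (~Q -> R) = T xor F = T
Hence (A) is true.

(B): Parsed as (((P nor ~Q) | S) & R) -> Q

~Q = ~F = T
P nor ~Q = F nor T = F
(P nor ~Q) | S = F | F = F
((P nor ~Q) | S) & R = F & F = F
(((P nor ~Q) | S) & R) -> Q = F -> F = T
Hence (B) is true.

(A) True / (B) True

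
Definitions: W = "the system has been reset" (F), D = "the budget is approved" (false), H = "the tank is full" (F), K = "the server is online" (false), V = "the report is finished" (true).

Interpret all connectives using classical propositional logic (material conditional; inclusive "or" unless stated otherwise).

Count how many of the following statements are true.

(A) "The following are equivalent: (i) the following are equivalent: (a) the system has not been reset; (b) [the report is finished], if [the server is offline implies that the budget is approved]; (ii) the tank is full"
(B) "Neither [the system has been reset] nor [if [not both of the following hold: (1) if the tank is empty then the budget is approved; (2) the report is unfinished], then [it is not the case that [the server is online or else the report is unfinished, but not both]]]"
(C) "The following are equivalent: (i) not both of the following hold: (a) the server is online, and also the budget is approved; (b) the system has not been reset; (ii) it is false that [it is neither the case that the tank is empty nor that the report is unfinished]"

1

(A): In symbols: (¬W ↔ ((¬K → D) → V)) ↔ H

¬W = ¬F = T
¬K = ¬F = T
¬K → D = T → F = F
(¬K → D) → V = F → T = T
¬W ↔ ((¬K → D) → V) = T ↔ T = T
(¬W ↔ ((¬K → D) → V)) ↔ H = T ↔ F = F
Hence (A) is false.

(B): In symbols: W ↓ (((¬H → D) ↑ ¬V) → ¬(K ⊕ ¬V))

¬H = ¬F = T
¬H → D = T → F = F
¬V = ¬T = F
(¬H → D) ↑ ¬V = F ↑ F = T
¬V = ¬T = F
K ⊕ ¬V = F ⊕ F = F
¬(K ⊕ ¬V) = ¬F = T
((¬H → D) ↑ ¬V) → ¬(K ⊕ ¬V) = T → T = T
W ↓ (((¬H → D) ↑ ¬V) → ¬(K ⊕ ¬V)) = F ↓ T = F
Thus (B) is false.

(C): Parsed as ((K ∧ D) ↑ ¬W) ↔ ¬(¬H ↓ ¬V)

K ∧ D = F ∧ F = F
¬W = ¬F = T
(K ∧ D) ↑ ¬W = F ↑ T = T
¬H = ¬F = T
¬V = ¬T = F
¬H ↓ ¬V = T ↓ F = F
¬(¬H ↓ ¬V) = ¬F = T
((K ∧ D) ↑ ¬W) ↔ ¬(¬H ↓ ¬V) = T ↔ T = T
Hence (C) is true.

1 of the 3 statements is true.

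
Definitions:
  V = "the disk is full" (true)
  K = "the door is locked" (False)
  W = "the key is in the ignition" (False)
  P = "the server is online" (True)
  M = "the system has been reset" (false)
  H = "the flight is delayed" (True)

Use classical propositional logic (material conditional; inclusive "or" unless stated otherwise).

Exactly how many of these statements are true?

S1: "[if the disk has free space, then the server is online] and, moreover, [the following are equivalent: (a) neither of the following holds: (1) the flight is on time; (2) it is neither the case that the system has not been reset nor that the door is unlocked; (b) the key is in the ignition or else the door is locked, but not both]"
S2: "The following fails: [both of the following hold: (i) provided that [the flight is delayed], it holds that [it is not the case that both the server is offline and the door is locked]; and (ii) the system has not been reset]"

0

S1: Formalization: (~V -> P) & ((~H nor (~M nor ~K)) <-> (W xor K))

~V = ~T = F
~V -> P = F -> T = T
~H = ~T = F
~M = ~F = T
~K = ~F = T
~M nor ~K = T nor T = F
~H nor (~M nor ~K) = F nor F = T
W xor K = F xor F = F
(~H nor (~M nor ~K)) <-> (W xor K) = T <-> F = F
(~V -> P) & ((~H nor (~M nor ~K)) <-> (W xor K)) = T & F = F
So S1 is false.

S2: In symbols: ~((H -> (~P nand K)) & ~M)

~P = ~T = F
~P nand K = F nand F = T
H -> (~P nand K) = T -> T = T
~M = ~F = T
(H -> (~P nand K)) & ~M = T & T = T
~((H -> (~P nand K)) & ~M) = ~T = F
So S2 is false.

0 of the 2 statements are true (none).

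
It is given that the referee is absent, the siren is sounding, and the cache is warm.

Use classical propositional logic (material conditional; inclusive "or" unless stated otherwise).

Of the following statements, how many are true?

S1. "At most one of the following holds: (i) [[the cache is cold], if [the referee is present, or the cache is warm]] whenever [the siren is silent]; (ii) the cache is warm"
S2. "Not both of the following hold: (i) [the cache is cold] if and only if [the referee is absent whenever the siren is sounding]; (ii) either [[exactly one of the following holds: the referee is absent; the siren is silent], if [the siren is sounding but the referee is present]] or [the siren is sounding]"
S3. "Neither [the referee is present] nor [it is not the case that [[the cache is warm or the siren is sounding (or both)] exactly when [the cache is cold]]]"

Let Q = "the siren is sounding" (T), P = "the referee is present" (F), R = "the cache is warm" (T).

S1: In symbols: (¬Q → ((P ∨ R) → ¬R)) ↑ R

¬Q = ¬T = F
P ∨ R = F ∨ T = T
¬R = ¬T = F
(P ∨ R) → ¬R = T → F = F
¬Q → ((P ∨ R) → ¬R) = F → F = T
(¬Q → ((P ∨ R) → ¬R)) ↑ R = T ↑ T = F
Thus S1 is false.

S2: This is (¬R ↔ (Q → ¬P)) ↑ (((Q ∧ P) → (¬P ⊕ ¬Q)) ∨ Q).

¬R = ¬T = F
¬P = ¬F = T
Q → ¬P = T → T = T
¬R ↔ (Q → ¬P) = F ↔ T = F
Q ∧ P = T ∧ F = F
¬P = ¬F = T
¬Q = ¬T = F
¬P ⊕ ¬Q = T ⊕ F = T
(Q ∧ P) → (¬P ⊕ ¬Q) = F → T = T
((Q ∧ P) → (¬P ⊕ ¬Q)) ∨ Q = T ∨ T = T
(¬R ↔ (Q → ¬P)) ↑ (((Q ∧ P) → (¬P ⊕ ¬Q)) ∨ Q) = F ↑ T = T
Hence S2 is true.

S3: In symbols: P ↓ ¬((R ∨ Q) ↔ ¬R)

R ∨ Q = T ∨ T = T
¬R = ¬T = F
(R ∨ Q) ↔ ¬R = T ↔ F = F
¬((R ∨ Q) ↔ ¬R) = ¬F = T
P ↓ ¬((R ∨ Q) ↔ ¬R) = F ↓ T = F
So S3 is false.

1 of the 3 statements is true (S2).

1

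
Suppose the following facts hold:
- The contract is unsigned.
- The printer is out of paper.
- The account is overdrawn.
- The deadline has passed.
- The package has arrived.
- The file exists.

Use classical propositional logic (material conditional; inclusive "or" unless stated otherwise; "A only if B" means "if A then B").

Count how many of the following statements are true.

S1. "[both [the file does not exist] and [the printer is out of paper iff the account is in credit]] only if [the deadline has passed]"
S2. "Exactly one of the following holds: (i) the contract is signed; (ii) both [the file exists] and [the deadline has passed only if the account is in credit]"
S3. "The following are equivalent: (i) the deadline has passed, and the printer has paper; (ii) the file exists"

1

Let V = "the file exists" (True), Q = "the printer has paper" (False), R = "the account is overdrawn" (True), S = "the deadline has passed" (True), P = "the contract is signed" (False).

S1: This is (not V and (not Q iff not R)) -> S.

not V = not True = False
not Q = not False = True
not R = not True = False
not Q iff not R = True iff False = False
not V and (not Q iff not R) = False and False = False
(not V and (not Q iff not R)) -> S = False -> True = True
Thus S1 is true.

S2: Parsed as P xor (V and (S -> not R))

not R = not True = False
S -> not R = True -> False = False
V and (S -> not R) = True and False = False
P xor (V and (S -> not R)) = False xor False = False
Hence S2 is false.

S3: This is (S and Q) iff V.

S and Q = True and False = False
(S and Q) iff V = False iff True = False
So S3 is false.

1 of the 3 statements is true (S1).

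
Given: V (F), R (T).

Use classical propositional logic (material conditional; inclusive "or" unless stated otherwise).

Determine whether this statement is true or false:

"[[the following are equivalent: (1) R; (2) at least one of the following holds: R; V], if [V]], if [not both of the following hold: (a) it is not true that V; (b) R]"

This is (~V nand R) -> (V -> (R <-> (R | V))).

~V = ~F = T
~V nand R = T nand T = F
R | V = T | F = T
R <-> (R | V) = T <-> T = T
V -> (R <-> (R | V)) = F -> T = T
(~V nand R) -> (V -> (R <-> (R | V))) = F -> T = T

The statement is true.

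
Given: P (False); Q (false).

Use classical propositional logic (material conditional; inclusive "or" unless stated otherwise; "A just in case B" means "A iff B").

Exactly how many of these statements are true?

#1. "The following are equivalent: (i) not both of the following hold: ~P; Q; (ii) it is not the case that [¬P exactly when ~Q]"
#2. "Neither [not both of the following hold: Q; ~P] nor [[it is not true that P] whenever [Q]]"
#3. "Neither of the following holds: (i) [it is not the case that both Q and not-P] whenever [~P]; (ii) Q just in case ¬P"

0

#1: Parsed as (¬P ↑ Q) ↔ ¬(¬P ↔ ¬Q)

¬P = ¬F = T
¬P ↑ Q = T ↑ F = T
¬P = ¬F = T
¬Q = ¬F = T
¬P ↔ ¬Q = T ↔ T = T
¬(¬P ↔ ¬Q) = ¬T = F
(¬P ↑ Q) ↔ ¬(¬P ↔ ¬Q) = T ↔ F = F
So #1 is false.

#2: This is (Q ↑ ¬P) ↓ (Q → ¬P).

¬P = ¬F = T
Q ↑ ¬P = F ↑ T = T
¬P = ¬F = T
Q → ¬P = F → T = T
(Q ↑ ¬P) ↓ (Q → ¬P) = T ↓ T = F
So #2 is false.

#3: This is (¬P → (Q ↑ ¬P)) ↓ (Q ↔ ¬P).

¬P = ¬F = T
¬P = ¬F = T
Q ↑ ¬P = F ↑ T = T
¬P → (Q ↑ ¬P) = T → T = T
¬P = ¬F = T
Q ↔ ¬P = F ↔ T = F
(¬P → (Q ↑ ¬P)) ↓ (Q ↔ ¬P) = T ↓ F = F
Thus #3 is false.

Count: 0.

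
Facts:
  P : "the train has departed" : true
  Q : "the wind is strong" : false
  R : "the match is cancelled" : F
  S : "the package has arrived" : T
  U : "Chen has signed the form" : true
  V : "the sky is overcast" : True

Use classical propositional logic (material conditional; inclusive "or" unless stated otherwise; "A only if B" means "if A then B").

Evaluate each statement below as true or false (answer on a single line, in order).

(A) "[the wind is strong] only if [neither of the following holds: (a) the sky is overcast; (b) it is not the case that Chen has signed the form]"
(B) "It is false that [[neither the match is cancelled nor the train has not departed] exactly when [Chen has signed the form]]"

(A) True; (B) False

(A): This is Q -> (V nor ~U).

~U = ~T = F
V nor ~U = T nor F = F
Q -> (V nor ~U) = F -> F = T
Thus (A) is true.

(B): Parsed as ~((R nor ~P) <-> U)

~P = ~T = F
R nor ~P = F nor F = T
(R nor ~P) <-> U = T <-> T = T
~((R nor ~P) <-> U) = ~T = F
Hence (B) is false.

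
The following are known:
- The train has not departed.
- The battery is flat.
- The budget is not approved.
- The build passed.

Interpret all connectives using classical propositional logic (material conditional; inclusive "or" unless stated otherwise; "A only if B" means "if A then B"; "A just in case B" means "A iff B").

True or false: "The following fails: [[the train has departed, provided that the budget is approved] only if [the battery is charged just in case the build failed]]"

Let R = "the budget is approved" (False), P = "the train has departed" (False), Q = "the battery is charged" (False), S = "the build passed" (True).
Formalization: not ((R -> P) -> (Q iff not S))

R -> P = False -> False = True
not S = not True = False
Q iff not S = False iff False = True
(R -> P) -> (Q iff not S) = True -> True = True
not ((R -> P) -> (Q iff not S)) = not True = False

The statement is false.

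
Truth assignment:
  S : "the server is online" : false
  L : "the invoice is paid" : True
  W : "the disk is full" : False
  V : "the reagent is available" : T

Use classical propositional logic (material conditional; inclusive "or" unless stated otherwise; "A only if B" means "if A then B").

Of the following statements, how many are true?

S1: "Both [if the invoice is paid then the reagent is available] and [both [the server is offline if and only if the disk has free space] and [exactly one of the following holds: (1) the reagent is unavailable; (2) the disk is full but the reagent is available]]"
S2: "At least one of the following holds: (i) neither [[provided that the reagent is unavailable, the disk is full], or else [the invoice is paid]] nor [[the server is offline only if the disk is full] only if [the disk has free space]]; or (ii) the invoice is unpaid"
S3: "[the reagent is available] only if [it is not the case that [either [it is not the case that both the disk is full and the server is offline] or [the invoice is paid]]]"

S1: This is (L -> V) and ((not S iff not W) and (not V xor (W and V))).

L -> V = True -> True = True
not S = not False = True
not W = not False = True
not S iff not W = True iff True = True
not V = not True = False
W and V = False and True = False
not V xor (W and V) = False xor False = False
(not S iff not W) and (not V xor (W and V)) = True and False = False
(L -> V) and ((not S iff not W) and (not V xor (W and V))) = True and False = False
Thus S1 is false.

S2: In symbols: (((not V -> W) or L) nor ((not S -> W) -> not W)) or not L

not V = not True = False
not V -> W = False -> False = True
(not V -> W) or L = True or True = True
not S = not False = True
not S -> W = True -> False = False
not W = not False = True
(not S -> W) -> not W = False -> True = True
((not V -> W) or L) nor ((not S -> W) -> not W) = True nor True = False
not L = not True = False
(((not V -> W) or L) nor ((not S -> W) -> not W)) or not L = False or False = False
Thus S2 is false.

S3: Formalization: V -> not ((W nand not S) or L)

not S = not False = True
W nand not S = False nand True = True
(W nand not S) or L = True or True = True
not ((W nand not S) or L) = not True = False
V -> not ((W nand not S) or L) = True -> False = False
Hence S3 is false.

True statements: 0 (none).

0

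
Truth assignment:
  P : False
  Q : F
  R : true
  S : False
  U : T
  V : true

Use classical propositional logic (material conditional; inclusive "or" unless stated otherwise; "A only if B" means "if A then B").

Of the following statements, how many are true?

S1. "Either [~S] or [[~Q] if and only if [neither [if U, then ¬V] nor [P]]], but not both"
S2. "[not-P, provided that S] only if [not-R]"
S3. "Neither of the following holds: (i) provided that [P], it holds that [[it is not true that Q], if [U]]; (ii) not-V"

S1: Parsed as ¬S ⊕ (¬Q ↔ ((U → ¬V) ↓ P))

¬S = ¬F = T
¬Q = ¬F = T
¬V = ¬T = F
U → ¬V = T → F = F
(U → ¬V) ↓ P = F ↓ F = T
¬Q ↔ ((U → ¬V) ↓ P) = T ↔ T = T
¬S ⊕ (¬Q ↔ ((U → ¬V) ↓ P)) = T ⊕ T = F
So S1 is false.

S2: In symbols: (S → ¬P) → ¬R

¬P = ¬F = T
S → ¬P = F → T = T
¬R = ¬T = F
(S → ¬P) → ¬R = T → F = F
So S2 is false.

S3: Parsed as (P → (U → ¬Q)) ↓ ¬V

¬Q = ¬F = T
U → ¬Q = T → T = T
P → (U → ¬Q) = F → T = T
¬V = ¬T = F
(P → (U → ¬Q)) ↓ ¬V = T ↓ F = F
Thus S3 is false.

Count: 0.

0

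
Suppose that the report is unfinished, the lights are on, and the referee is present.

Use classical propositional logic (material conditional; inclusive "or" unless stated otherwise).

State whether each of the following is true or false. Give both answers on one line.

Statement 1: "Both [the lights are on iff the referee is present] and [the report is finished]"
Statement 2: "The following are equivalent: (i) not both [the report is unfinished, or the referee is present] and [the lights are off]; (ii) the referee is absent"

Statement 1 false; Statement 2 false

Let Q = "the lights are on" (T), R = "the referee is present" (T), P = "the report is finished" (F).

Statement 1: Parsed as (Q ↔ R) ∧ P

Q ↔ R = T ↔ T = T
(Q ↔ R) ∧ P = T ∧ F = F
Thus Statement 1 is false.

Statement 2: Parsed as ((¬P ∨ R) ↑ ¬Q) ↔ ¬R

¬P = ¬F = T
¬P ∨ R = T ∨ T = T
¬Q = ¬T = F
(¬P ∨ R) ↑ ¬Q = T ↑ F = T
¬R = ¬T = F
((¬P ∨ R) ↑ ¬Q) ↔ ¬R = T ↔ F = F
Thus Statement 2 is false.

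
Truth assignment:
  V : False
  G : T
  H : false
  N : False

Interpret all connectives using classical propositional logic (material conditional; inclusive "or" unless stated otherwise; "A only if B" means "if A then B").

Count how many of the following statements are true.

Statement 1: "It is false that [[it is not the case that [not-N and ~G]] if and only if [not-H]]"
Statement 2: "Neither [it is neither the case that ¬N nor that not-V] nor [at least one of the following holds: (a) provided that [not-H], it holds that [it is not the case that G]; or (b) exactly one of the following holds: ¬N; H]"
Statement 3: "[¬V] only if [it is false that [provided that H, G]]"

Statement 1: This is ¬(¬(¬N ∧ ¬G) ↔ ¬H).

¬N = ¬F = T
¬G = ¬T = F
¬N ∧ ¬G = T ∧ F = F
¬(¬N ∧ ¬G) = ¬F = T
¬H = ¬F = T
¬(¬N ∧ ¬G) ↔ ¬H = T ↔ T = T
¬(¬(¬N ∧ ¬G) ↔ ¬H) = ¬T = F
Hence Statement 1 is false.

Statement 2: Parsed as (¬N ↓ ¬V) ↓ ((¬H → ¬G) ∨ (¬N ⊕ H))

¬N = ¬F = T
¬V = ¬F = T
¬N ↓ ¬V = T ↓ T = F
¬H = ¬F = T
¬G = ¬T = F
¬H → ¬G = T → F = F
¬N = ¬F = T
¬N ⊕ H = T ⊕ F = T
(¬H → ¬G) ∨ (¬N ⊕ H) = F ∨ T = T
(¬N ↓ ¬V) ↓ ((¬H → ¬G) ∨ (¬N ⊕ H)) = F ↓ T = F
So Statement 2 is false.

Statement 3: This is ¬V → ¬(H → G).

¬V = ¬F = T
H → G = F → T = T
¬(H → G) = ¬T = F
¬V → ¬(H → G) = T → F = F
Thus Statement 3 is false.

0 of the 3 statements are true (none).

0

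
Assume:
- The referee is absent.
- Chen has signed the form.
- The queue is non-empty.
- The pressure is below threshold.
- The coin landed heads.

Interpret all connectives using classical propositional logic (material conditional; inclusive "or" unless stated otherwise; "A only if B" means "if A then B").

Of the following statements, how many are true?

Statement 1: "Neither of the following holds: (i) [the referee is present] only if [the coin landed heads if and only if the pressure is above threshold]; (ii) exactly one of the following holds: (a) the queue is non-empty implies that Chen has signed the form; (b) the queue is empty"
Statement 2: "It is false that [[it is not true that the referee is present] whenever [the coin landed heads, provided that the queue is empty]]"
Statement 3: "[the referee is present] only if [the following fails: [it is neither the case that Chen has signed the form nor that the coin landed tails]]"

Let G = "the referee is present" (F), R = "the coin landed heads" (T), D = "the pressure is above threshold" (F), K = "the queue is empty" (F), L = "Chen has signed the form" (T).

Statement 1: Parsed as (G → (R ↔ D)) ↓ ((¬K → L) ⊕ K)

R ↔ D = T ↔ F = F
G → (R ↔ D) = F → F = T
¬K = ¬F = T
¬K → L = T → T = T
(¬K → L) ⊕ K = T ⊕ F = T
(G → (R ↔ D)) ↓ ((¬K → L) ⊕ K) = T ↓ T = F
So Statement 1 is false.

Statement 2: Formalization: ¬((K → R) → ¬G)

K → R = F → T = T
¬G = ¬F = T
(K → R) → ¬G = T → T = T
¬((K → R) → ¬G) = ¬T = F
So Statement 2 is false.

Statement 3: In symbols: G → ¬(L ↓ ¬R)

¬R = ¬T = F
L ↓ ¬R = T ↓ F = F
¬(L ↓ ¬R) = ¬F = T
G → ¬(L ↓ ¬R) = F → T = T
Thus Statement 3 is true.

True statements: 1.

1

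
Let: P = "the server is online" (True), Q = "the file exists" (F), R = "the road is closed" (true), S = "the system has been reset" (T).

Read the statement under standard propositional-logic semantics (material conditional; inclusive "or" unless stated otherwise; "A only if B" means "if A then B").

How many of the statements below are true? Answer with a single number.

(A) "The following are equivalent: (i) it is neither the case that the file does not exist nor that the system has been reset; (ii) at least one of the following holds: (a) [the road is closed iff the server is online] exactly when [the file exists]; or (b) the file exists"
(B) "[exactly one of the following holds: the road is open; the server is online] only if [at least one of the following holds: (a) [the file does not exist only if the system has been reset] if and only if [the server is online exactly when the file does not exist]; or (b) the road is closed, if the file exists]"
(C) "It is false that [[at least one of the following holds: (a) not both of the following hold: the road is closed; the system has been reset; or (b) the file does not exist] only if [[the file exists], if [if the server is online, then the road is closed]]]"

3

(A): Formalization: (not Q nor S) iff (((R iff P) iff Q) or Q)

not Q = not False = True
not Q nor S = True nor True = False
R iff P = True iff True = True
(R iff P) iff Q = True iff False = False
((R iff P) iff Q) or Q = False or False = False
(not Q nor S) iff (((R iff P) iff Q) or Q) = False iff False = True
Thus (A) is true.

(B): Formalization: (not R xor P) -> (((not Q -> S) iff (P iff not Q)) or (Q -> R))

not R = not True = False
not R xor P = False xor True = True
not Q = not False = True
not Q -> S = True -> True = True
not Q = not False = True
P iff not Q = True iff True = True
(not Q -> S) iff (P iff not Q) = True iff True = True
Q -> R = False -> True = True
((not Q -> S) iff (P iff not Q)) or (Q -> R) = True or True = True
(not R xor P) -> (((not Q -> S) iff (P iff not Q)) or (Q -> R)) = True -> True = True
Hence (B) is true.

(C): This is not (((R nand S) or not Q) -> ((P -> R) -> Q)).

R nand S = True nand True = False
not Q = not False = True
(R nand S) or not Q = False or True = True
P -> R = True -> True = True
(P -> R) -> Q = True -> False = False
((R nand S) or not Q) -> ((P -> R) -> Q) = True -> False = False
not (((R nand S) or not Q) -> ((P -> R) -> Q)) = not False = True
So (C) is true.

3 of the 3 statements are true.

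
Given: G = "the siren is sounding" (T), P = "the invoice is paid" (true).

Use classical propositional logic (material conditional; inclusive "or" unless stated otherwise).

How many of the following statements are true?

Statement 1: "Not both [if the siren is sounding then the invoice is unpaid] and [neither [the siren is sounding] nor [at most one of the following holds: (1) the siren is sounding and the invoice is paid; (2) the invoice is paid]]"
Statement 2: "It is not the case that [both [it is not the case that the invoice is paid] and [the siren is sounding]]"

Statement 1: Parsed as (G -> ~P) nand (G nor ((G & P) nand P))

~P = ~T = F
G -> ~P = T -> F = F
G & P = T & T = T
(G & P) nand P = T nand T = F
G nor ((G & P) nand P) = T nor F = F
(G -> ~P) nand (G nor ((G & P) nand P)) = F nand F = T
Thus Statement 1 is true.

Statement 2: Formalization: ~(~P & G)

~P = ~T = F
~P & G = F & T = F
~(~P & G) = ~F = T
So Statement 2 is true.

Count: 2.

2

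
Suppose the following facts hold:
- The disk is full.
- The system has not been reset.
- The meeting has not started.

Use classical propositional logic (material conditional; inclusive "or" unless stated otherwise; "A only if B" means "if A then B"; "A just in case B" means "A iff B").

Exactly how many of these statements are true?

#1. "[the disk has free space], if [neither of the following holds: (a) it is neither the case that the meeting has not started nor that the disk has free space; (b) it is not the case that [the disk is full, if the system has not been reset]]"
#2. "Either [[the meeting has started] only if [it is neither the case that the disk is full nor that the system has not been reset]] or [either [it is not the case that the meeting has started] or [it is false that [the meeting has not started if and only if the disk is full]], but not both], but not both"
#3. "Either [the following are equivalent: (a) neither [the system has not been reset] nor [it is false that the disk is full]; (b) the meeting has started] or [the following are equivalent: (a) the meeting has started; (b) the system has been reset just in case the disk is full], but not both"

0

Let R = "the meeting has started" (F), V = "the disk is full" (T), L = "the system has been reset" (F).

#1: Parsed as ((¬R ↓ ¬V) ↓ ¬(¬L → V)) → ¬V

¬R = ¬F = T
¬V = ¬T = F
¬R ↓ ¬V = T ↓ F = F
¬L = ¬F = T
¬L → V = T → T = T
¬(¬L → V) = ¬T = F
(¬R ↓ ¬V) ↓ ¬(¬L → V) = F ↓ F = T
¬V = ¬T = F
((¬R ↓ ¬V) ↓ ¬(¬L → V)) → ¬V = T → F = F
So #1 is false.

#2: Parsed as (R → (V ↓ ¬L)) ⊕ (¬R ⊕ ¬(¬R ↔ V))

¬L = ¬F = T
V ↓ ¬L = T ↓ T = F
R → (V ↓ ¬L) = F → F = T
¬R = ¬F = T
¬R = ¬F = T
¬R ↔ V = T ↔ T = T
¬(¬R ↔ V) = ¬T = F
¬R ⊕ ¬(¬R ↔ V) = T ⊕ F = T
(R → (V ↓ ¬L)) ⊕ (¬R ⊕ ¬(¬R ↔ V)) = T ⊕ T = F
So #2 is false.

#3: Parsed as ((¬L ↓ ¬V) ↔ R) ⊕ (R ↔ (L ↔ V))

¬L = ¬F = T
¬V = ¬T = F
¬L ↓ ¬V = T ↓ F = F
(¬L ↓ ¬V) ↔ R = F ↔ F = T
L ↔ V = F ↔ T = F
R ↔ (L ↔ V) = F ↔ F = T
((¬L ↓ ¬V) ↔ R) ⊕ (R ↔ (L ↔ V)) = T ⊕ T = F
So #3 is false.

0 of the 3 statements are true (none).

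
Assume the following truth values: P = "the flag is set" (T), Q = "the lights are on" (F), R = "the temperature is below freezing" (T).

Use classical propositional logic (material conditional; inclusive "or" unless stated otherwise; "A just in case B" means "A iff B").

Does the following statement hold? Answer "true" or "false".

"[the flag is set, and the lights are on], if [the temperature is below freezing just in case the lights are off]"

false

Values: R=T, Q=F, P=T.
This is (R <-> ~Q) -> (P & Q).

~Q = ~F = T
R <-> ~Q = T <-> T = T
P & Q = T & F = F
(R <-> ~Q) -> (P & Q) = T -> F = F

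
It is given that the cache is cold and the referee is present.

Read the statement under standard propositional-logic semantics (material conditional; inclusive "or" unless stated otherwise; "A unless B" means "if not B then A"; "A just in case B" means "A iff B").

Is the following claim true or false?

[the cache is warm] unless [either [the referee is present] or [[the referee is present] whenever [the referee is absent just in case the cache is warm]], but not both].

Let D = "the cache is warm" (False), M = "the referee is present" (True).
In symbols: D or (M xor ((not M iff D) -> M))

not M = not True = False
not M iff D = False iff False = True
(not M iff D) -> M = True -> True = True
M xor ((not M iff D) -> M) = True xor True = False
D or (M xor ((not M iff D) -> M)) = False or False = False

False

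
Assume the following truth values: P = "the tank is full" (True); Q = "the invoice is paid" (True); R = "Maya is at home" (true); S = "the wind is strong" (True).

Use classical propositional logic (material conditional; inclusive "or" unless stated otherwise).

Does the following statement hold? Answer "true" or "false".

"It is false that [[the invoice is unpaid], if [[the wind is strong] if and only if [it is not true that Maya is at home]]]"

Formalization: not ((S iff not R) -> not Q)

not R = not True = False
S iff not R = True iff False = False
not Q = not True = False
(S iff not R) -> not Q = False -> False = True
not ((S iff not R) -> not Q) = not True = False

False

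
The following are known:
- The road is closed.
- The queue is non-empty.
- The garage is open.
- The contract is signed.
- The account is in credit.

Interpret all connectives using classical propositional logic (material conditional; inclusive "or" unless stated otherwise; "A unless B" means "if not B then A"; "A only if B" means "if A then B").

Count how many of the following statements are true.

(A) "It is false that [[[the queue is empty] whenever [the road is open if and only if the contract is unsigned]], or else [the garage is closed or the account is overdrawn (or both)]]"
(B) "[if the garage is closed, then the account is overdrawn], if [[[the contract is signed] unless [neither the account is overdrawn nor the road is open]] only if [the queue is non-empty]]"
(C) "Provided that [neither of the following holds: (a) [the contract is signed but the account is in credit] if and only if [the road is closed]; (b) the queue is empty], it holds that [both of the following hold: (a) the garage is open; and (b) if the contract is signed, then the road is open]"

3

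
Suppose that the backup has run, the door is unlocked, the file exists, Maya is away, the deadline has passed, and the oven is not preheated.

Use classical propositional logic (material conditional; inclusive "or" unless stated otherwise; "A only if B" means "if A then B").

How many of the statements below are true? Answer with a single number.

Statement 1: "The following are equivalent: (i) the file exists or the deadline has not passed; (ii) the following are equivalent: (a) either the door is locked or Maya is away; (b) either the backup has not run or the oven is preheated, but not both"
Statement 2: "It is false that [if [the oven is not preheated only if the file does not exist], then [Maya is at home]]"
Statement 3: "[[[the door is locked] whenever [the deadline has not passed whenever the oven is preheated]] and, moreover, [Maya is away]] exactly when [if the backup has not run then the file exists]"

0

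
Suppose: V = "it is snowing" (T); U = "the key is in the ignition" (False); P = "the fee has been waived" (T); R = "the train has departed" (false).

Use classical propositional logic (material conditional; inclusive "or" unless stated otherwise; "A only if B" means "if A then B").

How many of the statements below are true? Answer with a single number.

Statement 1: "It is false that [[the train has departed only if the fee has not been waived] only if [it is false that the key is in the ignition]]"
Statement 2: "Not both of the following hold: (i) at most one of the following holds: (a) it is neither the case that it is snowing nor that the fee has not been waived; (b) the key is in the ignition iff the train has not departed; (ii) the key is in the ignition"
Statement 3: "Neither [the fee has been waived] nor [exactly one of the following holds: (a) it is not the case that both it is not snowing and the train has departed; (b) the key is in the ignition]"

Statement 1: This is ~((R -> ~P) -> ~U).

~P = ~T = F
R -> ~P = F -> F = T
~U = ~F = T
(R -> ~P) -> ~U = T -> T = T
~((R -> ~P) -> ~U) = ~T = F
Hence Statement 1 is false.

Statement 2: Parsed as ((V nor ~P) nand (U <-> ~R)) nand U

~P = ~T = F
V nor ~P = T nor F = F
~R = ~F = T
U <-> ~R = F <-> T = F
(V nor ~P) nand (U <-> ~R) = F nand F = T
((V nor ~P) nand (U <-> ~R)) nand U = T nand F = T
So Statement 2 is true.

Statement 3: In symbols: P nor ((~V nand R) xor U)

~V = ~T = F
~V nand R = F nand F = T
(~V nand R) xor U = T xor F = T
P nor ((~V nand R) xor U) = T nor T = F
Thus Statement 3 is false.

True statements: 1.

1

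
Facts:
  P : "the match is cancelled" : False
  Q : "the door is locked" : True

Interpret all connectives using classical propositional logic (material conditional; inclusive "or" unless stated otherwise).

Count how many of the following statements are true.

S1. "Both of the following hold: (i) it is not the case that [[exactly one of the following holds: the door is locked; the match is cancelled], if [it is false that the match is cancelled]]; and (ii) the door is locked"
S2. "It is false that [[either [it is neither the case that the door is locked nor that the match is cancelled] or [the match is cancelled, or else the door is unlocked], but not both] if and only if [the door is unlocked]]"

S1: This is ~(~P -> (Q xor P)) & Q.

~P = ~F = T
Q xor P = T xor F = T
~P -> (Q xor P) = T -> T = T
~(~P -> (Q xor P)) = ~T = F
~(~P -> (Q xor P)) & Q = F & T = F
So S1 is false.

S2: Formalization: ~(((Q nor P) xor (P | ~Q)) <-> ~Q)

Q nor P = T nor F = F
~Q = ~T = F
P | ~Q = F | F = F
(Q nor P) xor (P | ~Q) = F xor F = F
~Q = ~T = F
((Q nor P) xor (P | ~Q)) <-> ~Q = F <-> F = T
~(((Q nor P) xor (P | ~Q)) <-> ~Q) = ~T = F
Hence S2 is false.

0 of the 2 statements are true (none).

0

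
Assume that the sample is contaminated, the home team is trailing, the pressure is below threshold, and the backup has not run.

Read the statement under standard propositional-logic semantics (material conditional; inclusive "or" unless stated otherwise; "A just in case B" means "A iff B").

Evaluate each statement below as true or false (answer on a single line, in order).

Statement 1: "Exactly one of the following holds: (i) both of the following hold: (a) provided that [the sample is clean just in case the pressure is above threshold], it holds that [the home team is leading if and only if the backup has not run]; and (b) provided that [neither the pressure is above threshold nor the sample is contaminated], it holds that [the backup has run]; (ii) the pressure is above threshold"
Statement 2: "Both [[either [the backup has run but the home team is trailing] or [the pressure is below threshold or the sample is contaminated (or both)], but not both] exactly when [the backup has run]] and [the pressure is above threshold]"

Let P = "the sample is contaminated" (True), R = "the pressure is above threshold" (False), Q = "the home team is leading" (False), S = "the backup has run" (False).

Statement 1: In symbols: (((not P iff R) -> (Q iff not S)) and ((R nor P) -> S)) xor R

not P = not True = False
not P iff R = False iff False = True
not S = not False = True
Q iff not S = False iff True = False
(not P iff R) -> (Q iff not S) = True -> False = False
R nor P = False nor True = False
(R nor P) -> S = False -> False = True
((not P iff R) -> (Q iff not S)) and ((R nor P) -> S) = False and True = False
(((not P iff R) -> (Q iff not S)) and ((R nor P) -> S)) xor R = False xor False = False
So Statement 1 is false.

Statement 2: Formalization: (((S and not Q) xor (not R or P)) iff S) and R

not Q = not False = True
S and not Q = False and True = False
not R = not False = True
not R or P = True or True = True
(S and not Q) xor (not R or P) = False xor True = True
((S and not Q) xor (not R or P)) iff S = True iff False = False
(((S and not Q) xor (not R or P)) iff S) and R = False and False = False
Thus Statement 2 is false.

Statement 1 F, Statement 2 F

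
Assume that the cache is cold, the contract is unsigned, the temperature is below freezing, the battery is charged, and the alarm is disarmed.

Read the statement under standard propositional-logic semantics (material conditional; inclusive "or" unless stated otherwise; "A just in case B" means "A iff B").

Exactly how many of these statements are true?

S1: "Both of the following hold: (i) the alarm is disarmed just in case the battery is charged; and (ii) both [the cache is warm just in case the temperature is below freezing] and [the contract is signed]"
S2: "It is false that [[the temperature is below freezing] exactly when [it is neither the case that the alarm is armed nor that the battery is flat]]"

0

Let U = "the alarm is armed" (F), S = "the battery is charged" (T), P = "the cache is warm" (F), R = "the temperature is below freezing" (T), Q = "the contract is signed" (F).

S1: This is (¬U ↔ S) ∧ ((P ↔ R) ∧ Q).

¬U = ¬F = T
¬U ↔ S = T ↔ T = T
P ↔ R = F ↔ T = F
(P ↔ R) ∧ Q = F ∧ F = F
(¬U ↔ S) ∧ ((P ↔ R) ∧ Q) = T ∧ F = F
So S1 is false.

S2: This is ¬(R ↔ (U ↓ ¬S)).

¬S = ¬T = F
U ↓ ¬S = F ↓ F = T
R ↔ (U ↓ ¬S) = T ↔ T = T
¬(R ↔ (U ↓ ¬S)) = ¬T = F
Hence S2 is false.

True statements: 0 (none).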